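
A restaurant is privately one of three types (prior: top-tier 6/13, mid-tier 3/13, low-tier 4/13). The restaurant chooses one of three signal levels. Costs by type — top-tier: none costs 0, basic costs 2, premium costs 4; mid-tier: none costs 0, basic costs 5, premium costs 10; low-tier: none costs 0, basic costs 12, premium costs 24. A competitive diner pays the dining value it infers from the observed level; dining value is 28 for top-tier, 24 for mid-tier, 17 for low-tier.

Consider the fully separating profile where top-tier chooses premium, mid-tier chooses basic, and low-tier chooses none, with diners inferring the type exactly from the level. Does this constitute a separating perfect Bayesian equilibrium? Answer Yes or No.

Yes

Separating price premiums: premium → 28, basic → 24, none → 17.
top-tier (assigned premium): none: 17 − 0 = 17; basic: 24 − 2 = 22; premium: 28 − 4 = 24. top-tier stays.
mid-tier (assigned basic): none: 17 − 0 = 17; basic: 24 − 5 = 19; premium: 28 − 10 = 18. mid-tier stays.
low-tier (assigned none): none: 17 − 0 = 17; basic: 24 − 12 = 12; premium: 28 − 24 = 4. low-tier stays.
Every type prefers its assigned level; separation holds.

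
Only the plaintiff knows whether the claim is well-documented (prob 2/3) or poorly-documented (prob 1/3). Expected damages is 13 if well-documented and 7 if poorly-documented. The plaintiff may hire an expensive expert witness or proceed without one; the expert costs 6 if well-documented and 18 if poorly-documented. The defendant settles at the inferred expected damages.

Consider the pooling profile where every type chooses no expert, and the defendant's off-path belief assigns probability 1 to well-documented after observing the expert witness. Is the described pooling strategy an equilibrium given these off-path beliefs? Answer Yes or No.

On path, the defendant holds the prior and pays 2/3·13 + 1/3·7 = 11. Off path (the expert witness), believing well-documented, it pays 13.
well-documented: no expert nets 11; the expert witness nets 13 − 6 = 7. well-documented stays.
poorly-documented: no expert nets 11; the expert witness nets 13 − 18 = -5. poorly-documented stays.
No type deviates, so pooling is sustained.

Yes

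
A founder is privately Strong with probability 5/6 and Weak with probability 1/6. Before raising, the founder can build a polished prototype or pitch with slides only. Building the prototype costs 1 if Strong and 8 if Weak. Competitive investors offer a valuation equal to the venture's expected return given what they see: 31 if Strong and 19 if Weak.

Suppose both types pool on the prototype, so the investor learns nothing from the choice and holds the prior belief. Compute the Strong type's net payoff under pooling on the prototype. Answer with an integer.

Pooled valuation = 5/6·31 + 1/6·19 = 29.
Strong pays cost 1 for the prototype, so net payoff = 29 − 1 = 28.

28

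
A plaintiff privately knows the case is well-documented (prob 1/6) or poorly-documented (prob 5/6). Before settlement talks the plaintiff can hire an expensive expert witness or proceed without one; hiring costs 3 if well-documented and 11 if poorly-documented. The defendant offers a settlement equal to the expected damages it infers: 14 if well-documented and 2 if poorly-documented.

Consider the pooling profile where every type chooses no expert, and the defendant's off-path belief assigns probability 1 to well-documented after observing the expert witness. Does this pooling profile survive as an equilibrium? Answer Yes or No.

No

On path, the defendant holds the prior and pays 1/6·14 + 5/6·2 = 4. Off path (the expert witness), believing well-documented, it pays 14.
well-documented: no expert nets 4; the expert witness nets 14 − 3 = 11. well-documented would deviate.
poorly-documented: no expert nets 4; the expert witness nets 14 − 11 = 3. poorly-documented stays.
A type deviates, so pooling fails.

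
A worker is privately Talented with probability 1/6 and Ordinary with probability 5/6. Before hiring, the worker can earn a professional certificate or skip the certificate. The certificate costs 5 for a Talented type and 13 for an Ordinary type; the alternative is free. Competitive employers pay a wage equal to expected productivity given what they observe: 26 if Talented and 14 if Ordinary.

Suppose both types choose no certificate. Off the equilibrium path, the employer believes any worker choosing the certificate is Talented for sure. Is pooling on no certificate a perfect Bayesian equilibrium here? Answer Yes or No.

No

On path, the employer holds the prior and pays 1/6·26 + 5/6·14 = 16. Off path (the certificate), believing Talented, it pays 26.
Talented: no certificate nets 16; the certificate nets 26 − 5 = 21. Talented would deviate.
Ordinary: no certificate nets 16; the certificate nets 26 − 13 = 13. Ordinary stays.
A type deviates, so pooling fails.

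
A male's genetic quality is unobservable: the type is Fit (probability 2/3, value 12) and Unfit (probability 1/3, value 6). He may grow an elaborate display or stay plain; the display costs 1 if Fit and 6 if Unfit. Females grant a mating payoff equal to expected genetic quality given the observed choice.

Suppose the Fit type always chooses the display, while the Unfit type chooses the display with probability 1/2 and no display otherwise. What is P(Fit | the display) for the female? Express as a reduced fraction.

4/5

P(the display) = (2/3)·1 + (1/3)·(1/2) = 5/6.
By Bayes' rule, P(Fit | the display) = (2/3) / (5/6) = 4/5.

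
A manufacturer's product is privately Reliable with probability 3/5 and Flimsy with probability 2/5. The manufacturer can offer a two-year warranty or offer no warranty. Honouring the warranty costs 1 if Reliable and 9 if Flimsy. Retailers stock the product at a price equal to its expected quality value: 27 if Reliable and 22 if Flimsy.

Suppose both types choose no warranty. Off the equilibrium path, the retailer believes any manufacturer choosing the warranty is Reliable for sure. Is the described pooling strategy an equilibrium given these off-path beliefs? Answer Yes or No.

No

On path, the retailer holds the prior and pays 3/5·27 + 2/5·22 = 25. Off path (the warranty), believing Reliable, it pays 27.
Reliable: no warranty nets 25; the warranty nets 27 − 1 = 26. Reliable would deviate.
Flimsy: no warranty nets 25; the warranty nets 27 − 9 = 18. Flimsy stays.
A type deviates, so pooling fails.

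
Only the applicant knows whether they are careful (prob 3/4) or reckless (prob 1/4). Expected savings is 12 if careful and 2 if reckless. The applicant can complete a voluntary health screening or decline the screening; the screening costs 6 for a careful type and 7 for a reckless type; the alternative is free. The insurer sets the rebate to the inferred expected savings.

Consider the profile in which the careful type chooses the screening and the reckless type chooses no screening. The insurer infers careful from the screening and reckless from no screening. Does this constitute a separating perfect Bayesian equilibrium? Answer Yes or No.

Under these beliefs, the screening earns rebate 12 and no screening earns rebate 2.
careful: the screening nets 12 − 6 = 6; no screening nets 2. careful prefers the screening.
reckless: the screening nets 12 − 7 = 5; no screening nets 2. reckless would deviate to the screening.
reckless has a profitable deviation, so the profile is not an equilibrium.

No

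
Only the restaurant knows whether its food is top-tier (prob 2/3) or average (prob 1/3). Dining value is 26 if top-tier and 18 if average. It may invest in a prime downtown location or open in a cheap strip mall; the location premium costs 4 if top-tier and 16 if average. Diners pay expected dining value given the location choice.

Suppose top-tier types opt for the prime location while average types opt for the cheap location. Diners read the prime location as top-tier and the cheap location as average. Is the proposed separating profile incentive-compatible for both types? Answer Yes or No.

Under these beliefs, the prime location earns price premium 26 and the cheap location earns price premium 18.
top-tier: the prime location nets 26 − 4 = 22; the cheap location nets 18. top-tier prefers the prime location.
average: the prime location nets 26 − 16 = 10; the cheap location nets 18. average prefers the cheap location.
Neither type deviates, so the separating profile is an equilibrium.

Yes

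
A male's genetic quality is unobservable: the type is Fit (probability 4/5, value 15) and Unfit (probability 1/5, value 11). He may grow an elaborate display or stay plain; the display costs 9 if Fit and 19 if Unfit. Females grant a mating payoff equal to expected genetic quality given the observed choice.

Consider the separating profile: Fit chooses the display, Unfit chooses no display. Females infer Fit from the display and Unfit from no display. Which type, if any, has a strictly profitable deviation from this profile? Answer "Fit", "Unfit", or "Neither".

The display pays 15; no display pays 11.
Fit: assigned the display, nets 15 − 9 = 6; deviating to no display nets 11.
Unfit: assigned no display, nets 11; deviating to the display nets 15 − 19 = -4.
The Fit type gains 5 by deviating.

Fit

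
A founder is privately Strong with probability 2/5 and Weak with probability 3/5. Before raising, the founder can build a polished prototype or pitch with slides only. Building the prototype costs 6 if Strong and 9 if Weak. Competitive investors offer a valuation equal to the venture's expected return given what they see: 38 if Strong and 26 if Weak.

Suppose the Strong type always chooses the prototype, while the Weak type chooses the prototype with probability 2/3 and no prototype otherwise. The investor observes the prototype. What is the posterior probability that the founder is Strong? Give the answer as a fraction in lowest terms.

P(the prototype) = (2/5)·1 + (3/5)·(2/3) = 4/5.
By Bayes' rule, P(Strong | the prototype) = (2/5) / (4/5) = 1/2.

1/2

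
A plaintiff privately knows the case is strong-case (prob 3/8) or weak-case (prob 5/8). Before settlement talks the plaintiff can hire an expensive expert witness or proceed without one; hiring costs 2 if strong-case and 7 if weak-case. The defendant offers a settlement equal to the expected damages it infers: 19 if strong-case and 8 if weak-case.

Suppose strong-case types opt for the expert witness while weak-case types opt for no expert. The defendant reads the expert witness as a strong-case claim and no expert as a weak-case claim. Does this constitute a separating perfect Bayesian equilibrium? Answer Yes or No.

Under these beliefs, the expert witness earns settlement 19 and no expert earns settlement 8.
strong-case: the expert witness nets 19 − 2 = 17; no expert nets 8. strong-case prefers the expert witness.
weak-case: the expert witness nets 19 − 7 = 12; no expert nets 8. weak-case would deviate to the expert witness.
weak-case has a profitable deviation, so the profile is not an equilibrium.

No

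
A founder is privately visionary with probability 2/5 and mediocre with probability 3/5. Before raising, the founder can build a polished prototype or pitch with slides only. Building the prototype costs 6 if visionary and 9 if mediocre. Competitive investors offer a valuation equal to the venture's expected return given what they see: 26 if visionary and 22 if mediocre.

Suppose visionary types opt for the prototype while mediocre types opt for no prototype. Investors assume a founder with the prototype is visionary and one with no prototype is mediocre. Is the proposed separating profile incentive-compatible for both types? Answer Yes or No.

Under these beliefs, the prototype earns valuation 26 and no prototype earns valuation 22.
visionary: the prototype nets 26 − 6 = 20; no prototype nets 22. visionary would deviate to no prototype.
mediocre: the prototype nets 26 − 9 = 17; no prototype nets 22. mediocre prefers no prototype.
visionary has a profitable deviation, so the profile is not an equilibrium.

No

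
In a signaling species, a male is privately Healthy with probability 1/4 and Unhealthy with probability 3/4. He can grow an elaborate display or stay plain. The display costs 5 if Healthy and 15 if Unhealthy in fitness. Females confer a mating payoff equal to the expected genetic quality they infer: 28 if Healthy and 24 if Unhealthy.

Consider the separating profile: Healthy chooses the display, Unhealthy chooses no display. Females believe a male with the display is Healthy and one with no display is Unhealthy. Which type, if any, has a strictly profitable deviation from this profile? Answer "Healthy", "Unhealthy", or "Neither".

Healthy

The display pays 28; no display pays 24.
Healthy: assigned the display, nets 28 − 5 = 23; deviating to no display nets 24.
Unhealthy: assigned no display, nets 24; deviating to the display nets 28 − 15 = 13.
The Healthy type gains 1 by deviating.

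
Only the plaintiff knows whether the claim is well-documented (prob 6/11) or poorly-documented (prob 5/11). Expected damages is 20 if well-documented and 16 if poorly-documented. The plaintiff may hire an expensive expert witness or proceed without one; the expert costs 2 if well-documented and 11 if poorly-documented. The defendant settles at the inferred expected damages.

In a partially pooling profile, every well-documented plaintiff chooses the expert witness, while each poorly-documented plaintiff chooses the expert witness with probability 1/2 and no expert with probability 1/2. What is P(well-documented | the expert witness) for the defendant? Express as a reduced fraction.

12/17

P(the expert witness) = (6/11)·1 + (5/11)·(1/2) = 17/22.
By Bayes' rule, P(well-documented | the expert witness) = (6/11) / (17/22) = 12/17.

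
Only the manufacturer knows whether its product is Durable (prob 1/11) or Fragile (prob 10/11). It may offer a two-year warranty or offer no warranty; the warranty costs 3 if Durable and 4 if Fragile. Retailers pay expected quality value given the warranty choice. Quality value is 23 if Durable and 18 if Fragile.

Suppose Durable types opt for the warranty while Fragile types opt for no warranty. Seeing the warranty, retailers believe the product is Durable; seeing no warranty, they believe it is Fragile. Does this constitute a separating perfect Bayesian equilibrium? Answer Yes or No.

Under these beliefs, the warranty earns price 23 and no warranty earns price 18.
Durable: the warranty nets 23 − 3 = 20; no warranty nets 18. Durable prefers the warranty.
Fragile: the warranty nets 23 − 4 = 19; no warranty nets 18. Fragile would deviate to the warranty.
Fragile has a profitable deviation, so the profile is not an equilibrium.

No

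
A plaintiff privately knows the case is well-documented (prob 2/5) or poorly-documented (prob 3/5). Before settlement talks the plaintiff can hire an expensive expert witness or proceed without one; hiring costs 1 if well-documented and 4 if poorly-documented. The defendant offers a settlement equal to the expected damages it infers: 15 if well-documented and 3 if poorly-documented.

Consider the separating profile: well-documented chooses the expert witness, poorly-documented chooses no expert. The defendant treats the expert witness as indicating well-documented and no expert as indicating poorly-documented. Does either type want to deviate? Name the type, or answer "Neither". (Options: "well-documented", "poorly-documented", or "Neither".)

The expert witness pays 15; no expert pays 3.
well-documented: assigned the expert witness, nets 15 − 1 = 14; deviating to no expert nets 3.
poorly-documented: assigned no expert, nets 3; deviating to the expert witness nets 15 − 4 = 11.
The poorly-documented type gains 8 by deviating.

poorly-documented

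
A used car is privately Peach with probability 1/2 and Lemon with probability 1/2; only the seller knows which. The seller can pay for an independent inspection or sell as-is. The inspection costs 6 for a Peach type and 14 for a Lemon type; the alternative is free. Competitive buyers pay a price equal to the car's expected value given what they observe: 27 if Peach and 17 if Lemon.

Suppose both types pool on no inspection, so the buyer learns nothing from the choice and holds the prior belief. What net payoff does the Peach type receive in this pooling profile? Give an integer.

22

Pooled price = 1/2·27 + 1/2·17 = 22.
Peach pays no cost for no inspection, so net payoff = 22.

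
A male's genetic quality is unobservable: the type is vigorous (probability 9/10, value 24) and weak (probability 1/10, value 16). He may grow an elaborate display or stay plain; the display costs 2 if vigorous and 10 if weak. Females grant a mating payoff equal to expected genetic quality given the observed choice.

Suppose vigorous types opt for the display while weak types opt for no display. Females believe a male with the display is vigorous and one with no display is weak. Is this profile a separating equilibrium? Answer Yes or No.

Under these beliefs, the display earns mating payoff 24 and no display earns mating payoff 16.
vigorous: the display nets 24 − 2 = 22; no display nets 16. vigorous prefers the display.
weak: the display nets 24 − 10 = 14; no display nets 16. weak prefers no display.
Neither type deviates, so the separating profile is an equilibrium.

Yes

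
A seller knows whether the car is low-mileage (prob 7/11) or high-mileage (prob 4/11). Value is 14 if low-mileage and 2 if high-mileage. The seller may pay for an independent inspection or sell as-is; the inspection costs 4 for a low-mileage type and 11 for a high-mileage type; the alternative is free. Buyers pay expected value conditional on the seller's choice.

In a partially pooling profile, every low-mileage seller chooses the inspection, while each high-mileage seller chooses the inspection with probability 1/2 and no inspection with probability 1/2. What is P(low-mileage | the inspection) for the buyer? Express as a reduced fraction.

P(the inspection) = (7/11)·1 + (4/11)·(1/2) = 9/11.
By Bayes' rule, P(low-mileage | the inspection) = (7/11) / (9/11) = 7/9.

7/9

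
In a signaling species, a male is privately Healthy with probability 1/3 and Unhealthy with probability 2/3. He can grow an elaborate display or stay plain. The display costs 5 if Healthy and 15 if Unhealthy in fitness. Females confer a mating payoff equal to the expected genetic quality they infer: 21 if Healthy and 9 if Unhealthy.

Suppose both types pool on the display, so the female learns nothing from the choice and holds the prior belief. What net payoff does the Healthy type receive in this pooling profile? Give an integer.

8

Pooled mating payoff = 1/3·21 + 2/3·9 = 13.
Healthy pays cost 5 for the display, so net payoff = 13 − 5 = 8.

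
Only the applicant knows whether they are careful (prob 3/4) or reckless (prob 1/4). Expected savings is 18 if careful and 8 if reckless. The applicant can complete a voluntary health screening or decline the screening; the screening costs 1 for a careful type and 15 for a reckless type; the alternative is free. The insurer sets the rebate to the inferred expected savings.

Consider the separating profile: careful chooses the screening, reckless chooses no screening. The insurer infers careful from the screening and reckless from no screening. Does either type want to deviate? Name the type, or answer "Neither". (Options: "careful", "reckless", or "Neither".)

The screening pays 18; no screening pays 8.
careful: assigned the screening, nets 18 − 1 = 17; deviating to no screening nets 8.
reckless: assigned no screening, nets 8; deviating to the screening nets 18 − 15 = 3.
Both types strictly prefer their assigned action; no profitable deviation.

Neither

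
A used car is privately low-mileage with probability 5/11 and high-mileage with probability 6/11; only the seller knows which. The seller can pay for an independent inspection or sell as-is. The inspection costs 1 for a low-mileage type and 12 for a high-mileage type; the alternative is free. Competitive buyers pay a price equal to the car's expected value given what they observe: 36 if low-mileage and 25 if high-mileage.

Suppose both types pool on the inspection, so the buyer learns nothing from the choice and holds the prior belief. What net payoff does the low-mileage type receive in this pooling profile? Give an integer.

Pooled price = 5/11·36 + 6/11·25 = 30.
low-mileage pays cost 1 for the inspection, so net payoff = 30 − 1 = 29.

29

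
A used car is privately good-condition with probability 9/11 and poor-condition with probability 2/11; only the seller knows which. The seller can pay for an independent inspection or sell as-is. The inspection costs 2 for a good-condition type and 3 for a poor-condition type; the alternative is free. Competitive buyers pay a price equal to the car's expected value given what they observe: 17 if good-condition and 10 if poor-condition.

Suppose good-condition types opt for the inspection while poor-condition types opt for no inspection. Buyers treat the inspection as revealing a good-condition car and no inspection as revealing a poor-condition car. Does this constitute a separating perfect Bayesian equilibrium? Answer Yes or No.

No

Under these beliefs, the inspection earns price 17 and no inspection earns price 10.
good-condition: the inspection nets 17 − 2 = 15; no inspection nets 10. good-condition prefers the inspection.
poor-condition: the inspection nets 17 − 3 = 14; no inspection nets 10. poor-condition would deviate to the inspection.
poor-condition has a profitable deviation, so the profile is not an equilibrium.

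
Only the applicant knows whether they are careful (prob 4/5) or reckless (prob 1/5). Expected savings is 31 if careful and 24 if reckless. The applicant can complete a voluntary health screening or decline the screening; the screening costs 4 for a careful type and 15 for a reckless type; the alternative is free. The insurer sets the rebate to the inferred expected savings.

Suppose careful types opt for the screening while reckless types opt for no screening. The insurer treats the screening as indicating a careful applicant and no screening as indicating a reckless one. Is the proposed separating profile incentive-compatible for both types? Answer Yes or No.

Under these beliefs, the screening earns rebate 31 and no screening earns rebate 24.
careful: the screening nets 31 − 4 = 27; no screening nets 24. careful prefers the screening.
reckless: the screening nets 31 − 15 = 16; no screening nets 24. reckless prefers no screening.
Neither type deviates, so the separating profile is an equilibrium.

Yes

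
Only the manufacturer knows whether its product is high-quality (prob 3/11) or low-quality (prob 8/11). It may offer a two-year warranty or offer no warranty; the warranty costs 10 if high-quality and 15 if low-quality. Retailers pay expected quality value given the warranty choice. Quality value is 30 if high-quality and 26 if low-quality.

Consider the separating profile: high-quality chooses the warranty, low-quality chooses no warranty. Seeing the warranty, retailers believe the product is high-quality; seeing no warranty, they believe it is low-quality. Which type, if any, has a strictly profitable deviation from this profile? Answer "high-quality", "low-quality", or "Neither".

high-quality

The warranty pays 30; no warranty pays 26.
high-quality: assigned the warranty, nets 30 − 10 = 20; deviating to no warranty nets 26.
low-quality: assigned no warranty, nets 26; deviating to the warranty nets 30 − 15 = 15.
The high-quality type gains 6 by deviating.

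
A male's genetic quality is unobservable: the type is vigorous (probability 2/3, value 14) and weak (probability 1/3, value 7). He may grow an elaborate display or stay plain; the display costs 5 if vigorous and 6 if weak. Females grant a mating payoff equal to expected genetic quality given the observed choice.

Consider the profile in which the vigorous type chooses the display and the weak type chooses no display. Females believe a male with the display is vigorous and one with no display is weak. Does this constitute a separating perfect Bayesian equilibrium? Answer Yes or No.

No

Under these beliefs, the display earns mating payoff 14 and no display earns mating payoff 7.
vigorous: the display nets 14 − 5 = 9; no display nets 7. vigorous prefers the display.
weak: the display nets 14 − 6 = 8; no display nets 7. weak would deviate to the display.
weak has a profitable deviation, so the profile is not an equilibrium.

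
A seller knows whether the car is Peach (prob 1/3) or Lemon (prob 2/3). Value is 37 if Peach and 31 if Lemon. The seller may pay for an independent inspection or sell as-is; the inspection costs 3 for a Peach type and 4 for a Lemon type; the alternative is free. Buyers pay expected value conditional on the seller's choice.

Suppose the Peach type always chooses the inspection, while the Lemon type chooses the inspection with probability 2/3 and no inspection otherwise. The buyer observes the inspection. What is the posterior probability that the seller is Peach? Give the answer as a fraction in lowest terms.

3/7

P(the inspection) = (1/3)·1 + (2/3)·(2/3) = 7/9.
By Bayes' rule, P(Peach | the inspection) = (1/3) / (7/9) = 3/7.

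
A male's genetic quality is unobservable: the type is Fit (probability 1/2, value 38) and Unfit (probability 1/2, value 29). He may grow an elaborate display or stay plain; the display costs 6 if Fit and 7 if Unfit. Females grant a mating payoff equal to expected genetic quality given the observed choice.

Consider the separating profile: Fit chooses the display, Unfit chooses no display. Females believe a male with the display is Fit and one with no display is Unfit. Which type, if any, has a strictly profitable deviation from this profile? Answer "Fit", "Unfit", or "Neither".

The display pays 38; no display pays 29.
Fit: assigned the display, nets 38 − 6 = 32; deviating to no display nets 29.
Unfit: assigned no display, nets 29; deviating to the display nets 38 − 7 = 31.
The Unfit type gains 2 by deviating.

Unfit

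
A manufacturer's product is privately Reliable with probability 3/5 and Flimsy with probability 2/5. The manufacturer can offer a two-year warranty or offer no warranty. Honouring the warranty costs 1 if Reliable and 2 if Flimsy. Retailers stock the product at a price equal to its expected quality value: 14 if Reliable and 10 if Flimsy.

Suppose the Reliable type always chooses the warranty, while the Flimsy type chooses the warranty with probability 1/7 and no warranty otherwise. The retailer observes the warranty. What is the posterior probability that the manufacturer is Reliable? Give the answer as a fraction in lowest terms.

P(the warranty) = (3/5)·1 + (2/5)·(1/7) = 23/35.
By Bayes' rule, P(Reliable | the warranty) = (3/5) / (23/35) = 21/23.

21/23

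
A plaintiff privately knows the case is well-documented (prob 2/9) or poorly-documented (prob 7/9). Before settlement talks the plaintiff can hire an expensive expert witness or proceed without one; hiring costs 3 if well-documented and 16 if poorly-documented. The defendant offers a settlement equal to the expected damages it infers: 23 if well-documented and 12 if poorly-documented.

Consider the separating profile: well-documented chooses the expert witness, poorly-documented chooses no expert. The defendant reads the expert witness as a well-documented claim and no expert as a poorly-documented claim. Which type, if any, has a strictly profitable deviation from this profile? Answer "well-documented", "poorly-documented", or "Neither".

Neither

The expert witness pays 23; no expert pays 12.
well-documented: assigned the expert witness, nets 23 − 3 = 20; deviating to no expert nets 12.
poorly-documented: assigned no expert, nets 12; deviating to the expert witness nets 23 − 16 = 7.
Both types strictly prefer their assigned action; no profitable deviation.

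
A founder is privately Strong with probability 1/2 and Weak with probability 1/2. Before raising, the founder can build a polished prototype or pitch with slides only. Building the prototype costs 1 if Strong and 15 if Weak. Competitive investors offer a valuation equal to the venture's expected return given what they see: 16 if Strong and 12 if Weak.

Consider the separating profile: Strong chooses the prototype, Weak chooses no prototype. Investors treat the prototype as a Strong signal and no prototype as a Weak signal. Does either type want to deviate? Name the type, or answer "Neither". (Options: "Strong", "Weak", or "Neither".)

Neither

The prototype pays 16; no prototype pays 12.
Strong: assigned the prototype, nets 16 − 1 = 15; deviating to no prototype nets 12.
Weak: assigned no prototype, nets 12; deviating to the prototype nets 16 − 15 = 1.
Both types strictly prefer their assigned action; no profitable deviation.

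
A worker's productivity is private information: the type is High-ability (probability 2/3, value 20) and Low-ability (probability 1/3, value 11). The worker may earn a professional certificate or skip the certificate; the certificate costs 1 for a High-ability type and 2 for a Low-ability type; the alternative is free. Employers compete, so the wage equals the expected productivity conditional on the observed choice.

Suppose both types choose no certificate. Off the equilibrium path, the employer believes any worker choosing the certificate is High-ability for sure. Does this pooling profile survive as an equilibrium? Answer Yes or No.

On path, the employer holds the prior and pays 2/3·20 + 1/3·11 = 17. Off path (the certificate), believing High-ability, it pays 20.
High-ability: no certificate nets 17; the certificate nets 20 − 1 = 19. High-ability would deviate.
Low-ability: no certificate nets 17; the certificate nets 20 − 2 = 18. Low-ability would deviate.
A type deviates, so pooling fails.

No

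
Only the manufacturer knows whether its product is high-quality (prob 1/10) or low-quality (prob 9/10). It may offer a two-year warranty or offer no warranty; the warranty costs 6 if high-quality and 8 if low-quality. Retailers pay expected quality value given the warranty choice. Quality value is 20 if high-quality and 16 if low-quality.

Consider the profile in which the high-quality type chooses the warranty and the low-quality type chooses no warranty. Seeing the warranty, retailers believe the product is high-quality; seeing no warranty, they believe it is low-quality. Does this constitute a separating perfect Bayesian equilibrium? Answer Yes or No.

Under these beliefs, the warranty earns price 20 and no warranty earns price 16.
high-quality: the warranty nets 20 − 6 = 14; no warranty nets 16. high-quality would deviate to no warranty.
low-quality: the warranty nets 20 − 8 = 12; no warranty nets 16. low-quality prefers no warranty.
high-quality has a profitable deviation, so the profile is not an equilibrium.

No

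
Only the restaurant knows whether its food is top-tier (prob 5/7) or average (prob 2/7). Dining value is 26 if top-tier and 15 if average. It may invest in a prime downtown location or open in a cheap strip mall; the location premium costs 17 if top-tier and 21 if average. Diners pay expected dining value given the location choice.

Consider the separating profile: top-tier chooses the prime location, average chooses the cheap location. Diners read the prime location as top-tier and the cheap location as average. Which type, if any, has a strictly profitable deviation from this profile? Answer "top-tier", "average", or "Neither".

The prime location pays 26; the cheap location pays 15.
top-tier: assigned the prime location, nets 26 − 17 = 9; deviating to the cheap location nets 15.
average: assigned the cheap location, nets 15; deviating to the prime location nets 26 − 21 = 5.
The top-tier type gains 6 by deviating.

top-tier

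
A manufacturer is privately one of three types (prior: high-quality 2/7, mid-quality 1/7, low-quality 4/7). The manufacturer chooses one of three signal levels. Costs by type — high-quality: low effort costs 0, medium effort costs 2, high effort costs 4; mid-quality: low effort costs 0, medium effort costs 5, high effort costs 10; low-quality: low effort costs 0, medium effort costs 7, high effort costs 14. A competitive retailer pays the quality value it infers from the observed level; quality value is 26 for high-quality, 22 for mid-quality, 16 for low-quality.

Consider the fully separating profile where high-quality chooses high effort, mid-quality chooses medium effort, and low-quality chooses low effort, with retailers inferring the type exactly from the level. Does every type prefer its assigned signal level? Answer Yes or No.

Yes

Separating prices: high effort → 26, medium effort → 22, low effort → 16.
high-quality (assigned high effort): low effort: 16 − 0 = 16; medium effort: 22 − 2 = 20; high effort: 26 − 4 = 22. high-quality stays.
mid-quality (assigned medium effort): low effort: 16 − 0 = 16; medium effort: 22 − 5 = 17; high effort: 26 − 10 = 16. mid-quality stays.
low-quality (assigned low effort): low effort: 16 − 0 = 16; medium effort: 22 − 7 = 15; high effort: 26 − 14 = 12. low-quality stays.
Every type prefers its assigned level; separation holds.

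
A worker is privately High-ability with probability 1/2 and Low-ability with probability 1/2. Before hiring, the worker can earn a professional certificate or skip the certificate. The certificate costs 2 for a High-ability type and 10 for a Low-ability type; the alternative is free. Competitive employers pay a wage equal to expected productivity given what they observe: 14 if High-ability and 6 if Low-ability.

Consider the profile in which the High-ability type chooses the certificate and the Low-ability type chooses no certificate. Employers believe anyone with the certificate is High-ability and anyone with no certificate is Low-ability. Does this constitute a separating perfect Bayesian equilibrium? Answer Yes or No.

Yes

Under these beliefs, the certificate earns wage 14 and no certificate earns wage 6.
High-ability: the certificate nets 14 − 2 = 12; no certificate nets 6. High-ability prefers the certificate.
Low-ability: the certificate nets 14 − 10 = 4; no certificate nets 6. Low-ability prefers no certificate.
Neither type deviates, so the separating profile is an equilibrium.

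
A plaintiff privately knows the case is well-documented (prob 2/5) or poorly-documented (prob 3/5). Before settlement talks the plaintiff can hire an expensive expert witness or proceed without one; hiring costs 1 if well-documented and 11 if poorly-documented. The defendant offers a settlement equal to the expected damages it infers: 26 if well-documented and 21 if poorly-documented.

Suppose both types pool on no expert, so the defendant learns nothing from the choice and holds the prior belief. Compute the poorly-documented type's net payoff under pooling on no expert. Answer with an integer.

Pooled settlement = 2/5·26 + 3/5·21 = 23.
poorly-documented pays no cost for no expert, so net payoff = 23.

23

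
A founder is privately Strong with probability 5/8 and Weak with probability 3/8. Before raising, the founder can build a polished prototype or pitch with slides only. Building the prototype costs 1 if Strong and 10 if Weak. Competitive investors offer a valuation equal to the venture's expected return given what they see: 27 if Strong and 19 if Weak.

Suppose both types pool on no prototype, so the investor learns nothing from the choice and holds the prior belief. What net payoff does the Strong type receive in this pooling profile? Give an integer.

Pooled valuation = 5/8·27 + 3/8·19 = 24.
Strong pays no cost for no prototype, so net payoff = 24.

24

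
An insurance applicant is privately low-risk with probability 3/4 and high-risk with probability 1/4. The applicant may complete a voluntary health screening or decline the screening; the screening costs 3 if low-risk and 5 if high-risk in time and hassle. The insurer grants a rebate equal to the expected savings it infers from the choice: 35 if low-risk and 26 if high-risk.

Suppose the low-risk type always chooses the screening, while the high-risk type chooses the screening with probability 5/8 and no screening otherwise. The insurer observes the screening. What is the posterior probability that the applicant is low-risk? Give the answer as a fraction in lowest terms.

24/29

P(the screening) = (3/4)·1 + (1/4)·(5/8) = 29/32.
By Bayes' rule, P(low-risk | the screening) = (3/4) / (29/32) = 24/29.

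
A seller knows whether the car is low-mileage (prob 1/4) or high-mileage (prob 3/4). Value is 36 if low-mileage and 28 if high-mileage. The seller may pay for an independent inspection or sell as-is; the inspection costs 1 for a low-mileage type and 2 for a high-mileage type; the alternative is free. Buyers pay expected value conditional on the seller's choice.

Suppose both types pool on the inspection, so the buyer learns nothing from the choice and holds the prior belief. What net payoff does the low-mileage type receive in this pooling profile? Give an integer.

Pooled price = 1/4·36 + 3/4·28 = 30.
low-mileage pays cost 1 for the inspection, so net payoff = 30 − 1 = 29.

29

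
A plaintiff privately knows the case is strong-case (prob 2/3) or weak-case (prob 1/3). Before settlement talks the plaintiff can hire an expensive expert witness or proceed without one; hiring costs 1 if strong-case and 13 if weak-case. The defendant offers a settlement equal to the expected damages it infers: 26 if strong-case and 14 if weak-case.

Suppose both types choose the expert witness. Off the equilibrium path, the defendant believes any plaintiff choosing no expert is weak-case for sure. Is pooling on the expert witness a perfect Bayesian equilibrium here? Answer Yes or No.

No

On path, the defendant holds the prior and pays 2/3·26 + 1/3·14 = 22. Off path (no expert), believing weak-case, it pays 14.
strong-case: the expert witness nets 22 − 1 = 21; no expert nets 14. strong-case stays.
weak-case: the expert witness nets 22 − 13 = 9; no expert nets 14. weak-case would deviate.
A type deviates, so pooling fails.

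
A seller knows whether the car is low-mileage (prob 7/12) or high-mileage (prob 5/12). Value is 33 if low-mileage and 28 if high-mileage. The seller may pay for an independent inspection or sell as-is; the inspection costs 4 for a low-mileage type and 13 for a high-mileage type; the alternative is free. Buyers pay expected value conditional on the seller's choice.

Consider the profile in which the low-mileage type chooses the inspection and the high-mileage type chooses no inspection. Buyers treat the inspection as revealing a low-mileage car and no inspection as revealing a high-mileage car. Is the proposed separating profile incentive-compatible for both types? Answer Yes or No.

Yes

Under these beliefs, the inspection earns price 33 and no inspection earns price 28.
low-mileage: the inspection nets 33 − 4 = 29; no inspection nets 28. low-mileage prefers the inspection.
high-mileage: the inspection nets 33 − 13 = 20; no inspection nets 28. high-mileage prefers no inspection.
Neither type deviates, so the separating profile is an equilibrium.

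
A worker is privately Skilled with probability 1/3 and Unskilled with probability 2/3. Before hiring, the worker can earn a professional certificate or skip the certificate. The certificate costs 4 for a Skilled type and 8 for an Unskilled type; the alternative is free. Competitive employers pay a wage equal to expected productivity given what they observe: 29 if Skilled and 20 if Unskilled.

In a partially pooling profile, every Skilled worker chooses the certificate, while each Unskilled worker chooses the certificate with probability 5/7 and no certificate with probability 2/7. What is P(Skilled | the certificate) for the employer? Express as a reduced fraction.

P(the certificate) = (1/3)·1 + (2/3)·(5/7) = 17/21.
By Bayes' rule, P(Skilled | the certificate) = (1/3) / (17/21) = 7/17.

7/17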